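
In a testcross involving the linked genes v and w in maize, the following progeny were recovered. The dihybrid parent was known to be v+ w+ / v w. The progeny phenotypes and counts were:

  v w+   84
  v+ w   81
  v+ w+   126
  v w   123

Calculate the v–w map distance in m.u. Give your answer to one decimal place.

The recombinant classes are v+ w and v w+: 81 + 84 = 165.
Recombination frequency = 165/414 = 0.3986 ≈ 39.9%, i.e. 39.9 m.u.

39.9 m.u.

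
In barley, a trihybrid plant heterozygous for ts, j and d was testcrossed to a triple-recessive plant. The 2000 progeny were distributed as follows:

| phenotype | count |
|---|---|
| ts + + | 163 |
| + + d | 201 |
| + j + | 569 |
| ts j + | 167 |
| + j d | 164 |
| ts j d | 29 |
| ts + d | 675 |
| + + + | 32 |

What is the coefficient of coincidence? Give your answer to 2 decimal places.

0.73

The two most frequent reciprocal classes, ts + d and + j +, are the parental types, so the F1 was ts + d / + j +.
The two rarest classes, ts j d and + + +, are the double crossovers. Comparing them with the parentals, only the j allele has switched, so j is the middle locus and the order is ts – j – d.
ts–j: (368 + 61)/2000 = 0.2145; j–d: (327 + 61)/2000 = 0.1940.
Expected DCO frequency = 0.2145 × 0.1940 ≈ 0.04161; observed = 61/2000 ≈ 0.03050.
Coefficient of coincidence = 0.03050/0.04161 ≈ 0.73.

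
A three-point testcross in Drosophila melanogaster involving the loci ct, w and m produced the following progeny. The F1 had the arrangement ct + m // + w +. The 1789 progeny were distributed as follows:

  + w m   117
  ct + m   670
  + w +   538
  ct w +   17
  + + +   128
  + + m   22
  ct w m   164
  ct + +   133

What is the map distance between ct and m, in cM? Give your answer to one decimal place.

The two rarest classes, + + m and ct w +, are the double crossovers. Comparing them with the parentals, only the ct allele has switched, so ct is the middle locus and the order is m – ct – w.
Crossovers in the m–ct interval produce the single-crossover classes ct + + and + w m (133 + 117 = 250) plus the double crossovers (39).
RF(m–ct) = (250 + 39) / 1789 = 289/1789 = 0.1615 → 16.2 cM.

16.2 cM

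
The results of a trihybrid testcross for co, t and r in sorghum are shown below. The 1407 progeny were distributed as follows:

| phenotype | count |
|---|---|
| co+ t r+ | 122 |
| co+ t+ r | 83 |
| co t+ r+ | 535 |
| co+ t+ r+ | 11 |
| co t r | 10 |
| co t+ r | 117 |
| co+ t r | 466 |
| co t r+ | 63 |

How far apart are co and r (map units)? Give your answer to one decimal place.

The two most frequent reciprocal classes, co+ t r and co t+ r+, are the parental types, so the F1 was co+ t r / co t+ r+.
The two rarest classes, co t r and co+ t+ r+, are the double crossovers. Comparing them with the parentals, only the co allele has switched, so co is the middle locus and the order is t – co – r.
Crossovers in the co–r interval produce the single-crossover classes co+ t r+ and co t+ r (122 + 117 = 239) plus the double crossovers (21).
RF(co–r) = (239 + 21) / 1407 = 260/1407 = 0.1848 → 18.5 map units.

18.5 map units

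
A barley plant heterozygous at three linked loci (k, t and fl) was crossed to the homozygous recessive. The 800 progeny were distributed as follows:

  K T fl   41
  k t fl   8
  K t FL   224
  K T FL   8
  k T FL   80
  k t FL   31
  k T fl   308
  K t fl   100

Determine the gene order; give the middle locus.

The two most frequent reciprocal classes, K t FL and k T fl, are the parental types, so the F1 was K t FL / k T fl.
The two rarest classes, K T FL and k t fl, are the double crossovers. Comparing them with the parentals, only the t allele has switched, so t is the middle locus and the order is fl – t – k.

t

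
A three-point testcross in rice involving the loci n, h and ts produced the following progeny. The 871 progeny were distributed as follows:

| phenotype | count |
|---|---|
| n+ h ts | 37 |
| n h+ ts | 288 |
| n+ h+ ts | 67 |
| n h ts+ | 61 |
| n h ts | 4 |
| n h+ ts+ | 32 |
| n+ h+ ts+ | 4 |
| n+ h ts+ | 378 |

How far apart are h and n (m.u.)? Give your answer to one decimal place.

15.6 m.u.

The two most frequent reciprocal classes, n+ h ts+ and n h+ ts, are the parental types, so the F1 was n+ h ts+ / n h+ ts.
The two rarest classes, n+ h+ ts+ and n h ts, are the double crossovers. Comparing them with the parentals, only the h allele has switched, so h is the middle locus and the order is n – h – ts.
Crossovers in the n–h interval produce the single-crossover classes n h ts+ and n+ h+ ts (61 + 67 = 128) plus the double crossovers (8).
RF(n–h) = (128 + 8) / 871 = 136/871 = 0.1561 → 15.6 m.u.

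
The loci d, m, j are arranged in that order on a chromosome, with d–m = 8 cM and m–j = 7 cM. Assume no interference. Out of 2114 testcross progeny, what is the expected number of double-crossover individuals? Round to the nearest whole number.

Map distances give recombination frequencies of 0.080 and 0.070 for the two intervals.
With no interference, expected double-crossover frequency = 0.080 × 0.070 = 0.00560.
Expected number = 0.00560 × 2114 = 11.84 ≈ 12.

12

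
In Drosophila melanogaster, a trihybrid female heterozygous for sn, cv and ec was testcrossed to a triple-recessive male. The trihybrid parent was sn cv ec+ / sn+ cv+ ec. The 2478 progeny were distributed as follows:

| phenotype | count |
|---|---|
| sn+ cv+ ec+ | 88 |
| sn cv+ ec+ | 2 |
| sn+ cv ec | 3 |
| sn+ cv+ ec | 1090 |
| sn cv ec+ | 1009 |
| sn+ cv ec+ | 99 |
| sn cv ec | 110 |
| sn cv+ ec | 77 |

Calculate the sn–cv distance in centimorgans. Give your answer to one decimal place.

7.3 centimorgans

The two rarest classes, sn cv+ ec+ and sn+ cv ec, are the double crossovers. Comparing them with the parentals, only the cv allele has switched, so cv is the middle locus and the order is ec – cv – sn.
Crossovers in the cv–sn interval produce the single-crossover classes sn+ cv ec+ and sn cv+ ec (99 + 77 = 176) plus the double crossovers (5).
RF(cv–sn) = (176 + 5) / 2478 = 181/2478 = 0.0730 → 7.3 centimorgans.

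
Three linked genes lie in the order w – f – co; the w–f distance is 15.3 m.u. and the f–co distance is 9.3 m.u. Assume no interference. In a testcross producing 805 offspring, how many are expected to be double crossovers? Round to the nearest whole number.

Map distances give recombination frequencies of 0.153 and 0.093 for the two intervals.
With no interference, expected double-crossover frequency = 0.153 × 0.093 = 0.01423.
Expected number = 0.01423 × 805 = 11.45 ≈ 11.

11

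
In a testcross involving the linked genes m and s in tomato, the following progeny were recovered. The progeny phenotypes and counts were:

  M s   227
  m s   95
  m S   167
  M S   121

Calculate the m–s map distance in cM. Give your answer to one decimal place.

35.4 cM

The two most frequent classes, M s (227) and m S (167), are the parental types, so the F1 was M s / m S.
The recombinant classes are M S and m s: 121 + 95 = 216.
Recombination frequency = 216/610 = 0.3541 ≈ 35.4%, i.e. 35.4 cM.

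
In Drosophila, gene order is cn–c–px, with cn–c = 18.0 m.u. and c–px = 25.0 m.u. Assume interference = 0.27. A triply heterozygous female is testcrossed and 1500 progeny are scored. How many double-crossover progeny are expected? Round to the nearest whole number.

49

Map distances give recombination frequencies of 0.180 and 0.250 for the two intervals.
With interference 0.27 (so coincidence = 0.73), expected double-crossover frequency = 0.180 × 0.250 × 0.73 = 0.03285.
Expected number = 0.03285 × 1500 = 49.27 ≈ 49.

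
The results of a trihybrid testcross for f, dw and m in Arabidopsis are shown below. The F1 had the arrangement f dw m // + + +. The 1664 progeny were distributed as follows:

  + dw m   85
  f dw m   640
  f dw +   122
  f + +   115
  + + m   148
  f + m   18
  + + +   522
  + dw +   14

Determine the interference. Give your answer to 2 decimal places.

The two rarest classes, f + m and + dw +, are the double crossovers. Comparing them with the parentals, only the dw allele has switched, so dw is the middle locus and the order is f – dw – m.
f–dw: (200 + 32)/1664 = 0.1394; dw–m: (270 + 32)/1664 = 0.1815.
Expected DCO frequency = 0.1394 × 0.1815 ≈ 0.02530; observed = 32/1664 ≈ 0.01923.
Coefficient of coincidence = 0.01923/0.02530 ≈ 0.76; interference = 1 − 0.76 = 0.24.

0.24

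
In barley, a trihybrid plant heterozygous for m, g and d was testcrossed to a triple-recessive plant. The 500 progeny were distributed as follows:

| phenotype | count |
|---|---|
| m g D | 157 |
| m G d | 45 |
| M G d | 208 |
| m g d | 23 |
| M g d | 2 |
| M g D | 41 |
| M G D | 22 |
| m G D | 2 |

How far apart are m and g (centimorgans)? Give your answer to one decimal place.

The two most frequent reciprocal classes, m g D and M G d, are the parental types, so the F1 was m g D / M G d.
The two rarest classes, m G D and M g d, are the double crossovers. Comparing them with the parentals, only the g allele has switched, so g is the middle locus and the order is d – g – m.
Crossovers in the g–m interval produce the single-crossover classes M g D and m G d (41 + 45 = 86) plus the double crossovers (4).
RF(g–m) = (86 + 4) / 500 = 90/500 = 0.1800 → 18.0 centimorgans.

18.0 centimorgans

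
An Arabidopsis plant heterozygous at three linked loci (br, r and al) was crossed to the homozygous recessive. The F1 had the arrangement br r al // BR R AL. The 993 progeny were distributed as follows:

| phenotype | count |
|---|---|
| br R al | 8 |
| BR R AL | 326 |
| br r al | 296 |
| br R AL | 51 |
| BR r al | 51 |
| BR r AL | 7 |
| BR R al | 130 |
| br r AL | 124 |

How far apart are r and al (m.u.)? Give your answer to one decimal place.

27.1 m.u.

The two rarest classes, br R al and BR r AL, are the double crossovers. Comparing them with the parentals, only the r allele has switched, so r is the middle locus and the order is br – r – al.
Crossovers in the r–al interval produce the single-crossover classes br r AL and BR R al (124 + 130 = 254) plus the double crossovers (15).
RF(r–al) = (254 + 15) / 993 = 269/993 = 0.2709 → 27.1 m.u.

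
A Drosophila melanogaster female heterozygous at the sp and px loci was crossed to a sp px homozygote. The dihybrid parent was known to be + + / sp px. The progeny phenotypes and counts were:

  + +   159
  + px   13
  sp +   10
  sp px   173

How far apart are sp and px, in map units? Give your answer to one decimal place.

The recombinant classes are + px and sp +: 13 + 10 = 23.
Recombination frequency = 23/355 = 0.0648 ≈ 6.5%, i.e. 6.5 map units.

6.5 map units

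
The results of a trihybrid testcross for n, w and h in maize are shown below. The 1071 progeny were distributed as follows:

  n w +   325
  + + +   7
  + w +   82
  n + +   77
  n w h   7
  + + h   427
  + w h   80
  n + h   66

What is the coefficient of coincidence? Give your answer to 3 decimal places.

The two most frequent reciprocal classes, + + h and n w +, are the parental types, so the F1 was + + h / n w +.
The two rarest classes, + + + and n w h, are the double crossovers. Comparing them with the parentals, only the h allele has switched, so h is the middle locus and the order is n – h – w.
n–h: (148 + 14)/1071 = 0.1513; h–w: (157 + 14)/1071 = 0.1597.
Expected DCO frequency = 0.1513 × 0.1597 ≈ 0.02416; observed = 14/1071 ≈ 0.01307.
Coefficient of coincidence = 0.01307/0.02416 ≈ 0.541.

0.541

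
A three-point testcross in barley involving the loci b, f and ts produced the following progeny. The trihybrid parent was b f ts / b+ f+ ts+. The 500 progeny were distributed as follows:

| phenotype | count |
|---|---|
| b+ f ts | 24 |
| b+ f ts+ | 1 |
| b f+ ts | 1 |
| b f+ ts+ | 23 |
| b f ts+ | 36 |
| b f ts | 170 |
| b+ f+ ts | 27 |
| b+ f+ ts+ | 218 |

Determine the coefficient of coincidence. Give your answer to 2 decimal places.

0.31

The two rarest classes, b f+ ts and b+ f ts+, are the double crossovers. Comparing them with the parentals, only the f allele has switched, so f is the middle locus and the order is b – f – ts.
b–f: (47 + 2)/500 = 0.0980; f–ts: (63 + 2)/500 = 0.1300.
Expected DCO frequency = 0.0980 × 0.1300 ≈ 0.01274; observed = 2/500 ≈ 0.00400.
Coefficient of coincidence = 0.00400/0.01274 ≈ 0.31.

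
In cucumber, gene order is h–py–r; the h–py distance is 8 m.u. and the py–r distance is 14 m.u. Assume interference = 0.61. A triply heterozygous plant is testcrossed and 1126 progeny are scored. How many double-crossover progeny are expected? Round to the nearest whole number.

5

Map distances give recombination frequencies of 0.080 and 0.140 for the two intervals.
With interference 0.61 (so coincidence = 0.39), expected double-crossover frequency = 0.080 × 0.140 × 0.39 = 0.00437.
Expected number = 0.00437 × 1126 = 4.92 ≈ 5.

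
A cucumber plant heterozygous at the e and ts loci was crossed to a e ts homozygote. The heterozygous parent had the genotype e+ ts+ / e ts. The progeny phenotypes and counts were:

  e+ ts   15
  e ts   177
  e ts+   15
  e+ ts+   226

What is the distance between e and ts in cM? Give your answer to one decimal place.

6.9 cM

The recombinant classes are e+ ts and e ts+: 15 + 15 = 30.
Recombination frequency = 30/433 = 0.0693 ≈ 6.9%, i.e. 6.9 cM.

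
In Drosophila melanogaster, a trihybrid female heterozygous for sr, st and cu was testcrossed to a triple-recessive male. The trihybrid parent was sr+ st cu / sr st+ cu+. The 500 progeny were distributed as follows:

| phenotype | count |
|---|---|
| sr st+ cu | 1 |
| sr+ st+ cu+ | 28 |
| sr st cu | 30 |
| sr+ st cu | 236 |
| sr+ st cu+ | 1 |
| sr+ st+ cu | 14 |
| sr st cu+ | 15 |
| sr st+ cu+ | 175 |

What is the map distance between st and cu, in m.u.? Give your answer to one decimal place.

The two rarest classes, sr+ st cu+ and sr st+ cu, are the double crossovers. Comparing them with the parentals, only the cu allele has switched, so cu is the middle locus and the order is sr – cu – st.
Crossovers in the cu–st interval produce the single-crossover classes sr+ st+ cu and sr st cu+ (14 + 15 = 29) plus the double crossovers (2).
RF(cu–st) = (29 + 2) / 500 = 31/500 = 0.0620 → 6.2 m.u.

6.2 m.u.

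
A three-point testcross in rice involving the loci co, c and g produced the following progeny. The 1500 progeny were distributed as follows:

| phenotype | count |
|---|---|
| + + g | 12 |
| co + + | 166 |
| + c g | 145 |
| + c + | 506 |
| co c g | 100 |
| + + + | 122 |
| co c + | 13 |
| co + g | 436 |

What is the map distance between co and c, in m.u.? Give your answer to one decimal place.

16.5 m.u.

The two most frequent reciprocal classes, + c + and co + g, are the parental types, so the F1 was + c + / co + g.
The two rarest classes, co c + and + + g, are the double crossovers. Comparing them with the parentals, only the co allele has switched, so co is the middle locus and the order is g – co – c.
Crossovers in the co–c interval produce the single-crossover classes + + + and co c g (122 + 100 = 222) plus the double crossovers (25).
RF(co–c) = (222 + 25) / 1500 = 247/1500 = 0.1647 → 16.5 m.u.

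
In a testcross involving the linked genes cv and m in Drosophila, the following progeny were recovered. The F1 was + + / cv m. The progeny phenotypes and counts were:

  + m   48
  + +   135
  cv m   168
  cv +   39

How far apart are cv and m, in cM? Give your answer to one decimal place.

22.3 cM

The recombinant classes are + m and cv +: 48 + 39 = 87.
Recombination frequency = 87/390 = 0.2231 ≈ 22.3%, i.e. 22.3 cM.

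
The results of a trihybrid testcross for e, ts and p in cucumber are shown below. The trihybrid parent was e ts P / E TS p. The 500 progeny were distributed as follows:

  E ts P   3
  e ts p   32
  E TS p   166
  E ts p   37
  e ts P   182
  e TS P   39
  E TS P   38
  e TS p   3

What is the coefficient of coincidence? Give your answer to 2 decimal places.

The two rarest classes, E ts P and e TS p, are the double crossovers. Comparing them with the parentals, only the e allele has switched, so e is the middle locus and the order is p – e – ts.
p–e: (70 + 6)/500 = 0.1520; e–ts: (76 + 6)/500 = 0.1640.
Expected DCO frequency = 0.1520 × 0.1640 ≈ 0.02493; observed = 6/500 ≈ 0.01200.
Coefficient of coincidence = 0.01200/0.02493 ≈ 0.48.

0.48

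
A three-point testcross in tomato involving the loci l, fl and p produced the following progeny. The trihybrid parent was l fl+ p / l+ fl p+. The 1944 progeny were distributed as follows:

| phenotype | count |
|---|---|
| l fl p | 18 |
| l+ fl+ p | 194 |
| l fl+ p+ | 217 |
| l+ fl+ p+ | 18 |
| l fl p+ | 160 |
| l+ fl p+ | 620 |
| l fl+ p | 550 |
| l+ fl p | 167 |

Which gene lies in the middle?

The two rarest classes, l fl p and l+ fl+ p+, are the double crossovers. Comparing them with the parentals, only the fl allele has switched, so fl is the middle locus and the order is l – fl – p.

fl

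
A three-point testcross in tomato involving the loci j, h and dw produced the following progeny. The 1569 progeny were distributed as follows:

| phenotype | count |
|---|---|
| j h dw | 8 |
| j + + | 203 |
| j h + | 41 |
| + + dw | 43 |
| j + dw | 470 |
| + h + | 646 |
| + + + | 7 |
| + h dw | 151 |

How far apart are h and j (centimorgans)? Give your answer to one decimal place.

The two most frequent reciprocal classes, + h + and j + dw, are the parental types, so the F1 was + h + / j + dw.
The two rarest classes, + + + and j h dw, are the double crossovers. Comparing them with the parentals, only the h allele has switched, so h is the middle locus and the order is dw – h – j.
Crossovers in the h–j interval produce the single-crossover classes j h + and + + dw (41 + 43 = 84) plus the double crossovers (15).
RF(h–j) = (84 + 15) / 1569 = 99/1569 = 0.0631 → 6.3 centimorgans.

6.3 centimorgans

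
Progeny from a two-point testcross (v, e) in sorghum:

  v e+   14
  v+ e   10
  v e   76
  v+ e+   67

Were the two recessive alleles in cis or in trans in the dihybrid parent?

cis

The two most frequent classes are v+ e+ (67) and v e (76); these are the parental (non-recombinant) types.
So the F1 carried v+ e+ on one chromosome and v e on the other — the recessive alleles are on the same chromosome (cis / coupling).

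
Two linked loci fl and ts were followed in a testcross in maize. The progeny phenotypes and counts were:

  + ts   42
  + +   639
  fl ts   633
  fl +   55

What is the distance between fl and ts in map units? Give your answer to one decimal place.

The two most frequent classes, + + (639) and fl ts (633), are the parental types, so the F1 was + + / fl ts.
The recombinant classes are + ts and fl +: 42 + 55 = 97.
Recombination frequency = 97/1369 = 0.0709 ≈ 7.1%, i.e. 7.1 map units.

7.1 map units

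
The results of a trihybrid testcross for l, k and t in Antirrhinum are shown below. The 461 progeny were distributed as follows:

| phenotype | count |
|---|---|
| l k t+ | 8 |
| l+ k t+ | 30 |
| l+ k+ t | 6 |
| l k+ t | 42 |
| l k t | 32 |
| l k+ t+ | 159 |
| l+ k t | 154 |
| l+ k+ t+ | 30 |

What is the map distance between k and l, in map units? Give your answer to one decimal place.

16.5 map units

The two most frequent reciprocal classes, l+ k t and l k+ t+, are the parental types, so the F1 was l+ k t / l k+ t+.
The two rarest classes, l+ k+ t and l k t+, are the double crossovers. Comparing them with the parentals, only the k allele has switched, so k is the middle locus and the order is t – k – l.
Crossovers in the k–l interval produce the single-crossover classes l k t and l+ k+ t+ (32 + 30 = 62) plus the double crossovers (14).
RF(k–l) = (62 + 14) / 461 = 76/461 = 0.1649 → 16.5 map units.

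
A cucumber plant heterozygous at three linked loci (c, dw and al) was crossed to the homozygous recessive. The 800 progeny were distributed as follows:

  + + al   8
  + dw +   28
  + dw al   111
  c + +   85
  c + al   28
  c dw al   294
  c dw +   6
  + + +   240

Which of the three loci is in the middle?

The two most frequent reciprocal classes, c dw al and + + +, are the parental types, so the F1 was c dw al / + + +.
The two rarest classes, c dw + and + + al, are the double crossovers. Comparing them with the parentals, only the al allele has switched, so al is the middle locus and the order is dw – al – c.

al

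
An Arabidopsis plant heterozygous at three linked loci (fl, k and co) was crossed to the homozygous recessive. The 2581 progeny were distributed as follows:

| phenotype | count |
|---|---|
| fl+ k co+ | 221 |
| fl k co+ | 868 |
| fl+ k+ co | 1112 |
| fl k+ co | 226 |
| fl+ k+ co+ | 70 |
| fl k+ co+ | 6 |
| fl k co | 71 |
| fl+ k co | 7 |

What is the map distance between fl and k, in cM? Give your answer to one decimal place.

The two most frequent reciprocal classes, fl k co+ and fl+ k+ co, are the parental types, so the F1 was fl k co+ / fl+ k+ co.
The two rarest classes, fl k+ co+ and fl+ k co, are the double crossovers. Comparing them with the parentals, only the k allele has switched, so k is the middle locus and the order is co – k – fl.
Crossovers in the k–fl interval produce the single-crossover classes fl+ k co+ and fl k+ co (221 + 226 = 447) plus the double crossovers (13).
RF(k–fl) = (447 + 13) / 2581 = 460/2581 = 0.1782 → 17.8 cM.

17.8 cM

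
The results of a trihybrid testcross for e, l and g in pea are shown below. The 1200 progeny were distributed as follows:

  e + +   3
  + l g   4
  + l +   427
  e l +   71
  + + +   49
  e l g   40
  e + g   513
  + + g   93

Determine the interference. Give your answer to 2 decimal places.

0.49

The two most frequent reciprocal classes, e + g and + l +, are the parental types, so the F1 was e + g / + l +.
The two rarest classes, e + + and + l g, are the double crossovers. Comparing them with the parentals, only the g allele has switched, so g is the middle locus and the order is l – g – e.
l–g: (89 + 7)/1200 = 0.0800; g–e: (164 + 7)/1200 = 0.1425.
Expected DCO frequency = 0.0800 × 0.1425 ≈ 0.01140; observed = 7/1200 ≈ 0.00583.
Coefficient of coincidence = 0.00583/0.01140 ≈ 0.51; interference = 1 − 0.51 = 0.49.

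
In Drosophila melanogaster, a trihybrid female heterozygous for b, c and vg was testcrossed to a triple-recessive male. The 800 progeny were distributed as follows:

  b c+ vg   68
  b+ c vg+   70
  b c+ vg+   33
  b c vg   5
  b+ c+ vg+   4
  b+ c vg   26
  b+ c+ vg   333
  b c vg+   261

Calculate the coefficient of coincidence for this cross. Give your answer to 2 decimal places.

The two most frequent reciprocal classes, b c vg+ and b+ c+ vg, are the parental types, so the F1 was b c vg+ / b+ c+ vg.
The two rarest classes, b c vg and b+ c+ vg+, are the double crossovers. Comparing them with the parentals, only the vg allele has switched, so vg is the middle locus and the order is b – vg – c.
b–vg: (138 + 9)/800 = 0.1837; vg–c: (59 + 9)/800 = 0.0850.
Expected DCO frequency = 0.1837 × 0.0850 ≈ 0.01561; observed = 9/800 ≈ 0.01125.
Coefficient of coincidence = 0.01125/0.01561 ≈ 0.72.

0.72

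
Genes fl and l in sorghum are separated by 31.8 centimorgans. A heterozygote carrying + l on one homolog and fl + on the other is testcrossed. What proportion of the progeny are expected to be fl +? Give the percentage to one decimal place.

A map distance of 31.8 centimorgans corresponds to a recombination frequency of 0.318.
The F1 is + l / fl +, so fl + is a parental gamete class with expected frequency (1 − r)/2 = 0.682/2 = 0.3410.
That is 0.3410 = 34.1% of the progeny.

34.1%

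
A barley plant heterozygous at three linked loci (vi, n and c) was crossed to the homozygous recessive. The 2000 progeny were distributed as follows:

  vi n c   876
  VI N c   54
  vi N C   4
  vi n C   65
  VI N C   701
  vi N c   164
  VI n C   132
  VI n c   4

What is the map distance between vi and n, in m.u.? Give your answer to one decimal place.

15.2 m.u.

The two most frequent reciprocal classes, VI N C and vi n c, are the parental types, so the F1 was VI N C / vi n c.
The two rarest classes, vi N C and VI n c, are the double crossovers. Comparing them with the parentals, only the vi allele has switched, so vi is the middle locus and the order is n – vi – c.
Crossovers in the n–vi interval produce the single-crossover classes VI n C and vi N c (132 + 164 = 296) plus the double crossovers (8).
RF(n–vi) = (296 + 8) / 2000 = 304/2000 = 0.1520 → 15.2 m.u.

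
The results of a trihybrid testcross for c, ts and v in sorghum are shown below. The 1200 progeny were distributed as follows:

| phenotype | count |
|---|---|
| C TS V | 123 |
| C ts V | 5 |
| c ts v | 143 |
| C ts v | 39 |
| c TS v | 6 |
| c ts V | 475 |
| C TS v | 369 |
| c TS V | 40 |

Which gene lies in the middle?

c

The two most frequent reciprocal classes, c ts V and C TS v, are the parental types, so the F1 was c ts V / C TS v.
The two rarest classes, C ts V and c TS v, are the double crossovers. Comparing them with the parentals, only the c allele has switched, so c is the middle locus and the order is ts – c – v.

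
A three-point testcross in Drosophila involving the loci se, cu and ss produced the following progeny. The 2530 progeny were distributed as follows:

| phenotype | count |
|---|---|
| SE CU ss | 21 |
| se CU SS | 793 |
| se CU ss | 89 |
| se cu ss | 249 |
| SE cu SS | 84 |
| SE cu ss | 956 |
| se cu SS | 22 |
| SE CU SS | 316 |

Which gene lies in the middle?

The two most frequent reciprocal classes, se CU SS and SE cu ss, are the parental types, so the F1 was se CU SS / SE cu ss.
The two rarest classes, se cu SS and SE CU ss, are the double crossovers. Comparing them with the parentals, only the cu allele has switched, so cu is the middle locus and the order is ss – cu – se.

cu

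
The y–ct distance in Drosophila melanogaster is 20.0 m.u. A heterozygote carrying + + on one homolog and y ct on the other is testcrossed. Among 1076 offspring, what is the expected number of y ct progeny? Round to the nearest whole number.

A map distance of 20.0 m.u. corresponds to a recombination frequency of 0.200.
The F1 is + + / y ct, so y ct is a parental gamete class with expected frequency (1 − r)/2 = 0.800/2 = 0.4000.
Expected number = 0.4000 × 1076 = 430.40 ≈ 430.

430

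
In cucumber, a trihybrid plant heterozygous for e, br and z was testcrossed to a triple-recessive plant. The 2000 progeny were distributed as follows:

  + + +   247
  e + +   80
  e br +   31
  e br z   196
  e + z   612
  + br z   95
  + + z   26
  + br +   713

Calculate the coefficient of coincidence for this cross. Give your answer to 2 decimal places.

The two most frequent reciprocal classes, e + z and + br +, are the parental types, so the F1 was e + z / + br +.
The two rarest classes, + + z and e br +, are the double crossovers. Comparing them with the parentals, only the e allele has switched, so e is the middle locus and the order is z – e – br.
z–e: (175 + 57)/2000 = 0.1160; e–br: (443 + 57)/2000 = 0.2500.
Expected DCO frequency = 0.1160 × 0.2500 ≈ 0.02900; observed = 57/2000 ≈ 0.02850.
Coefficient of coincidence = 0.02850/0.02900 ≈ 0.98.

0.98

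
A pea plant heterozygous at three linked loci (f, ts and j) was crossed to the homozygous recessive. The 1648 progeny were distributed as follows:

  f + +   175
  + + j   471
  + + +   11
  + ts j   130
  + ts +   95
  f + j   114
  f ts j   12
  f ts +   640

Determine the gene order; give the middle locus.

j

The two most frequent reciprocal classes, + + j and f ts +, are the parental types, so the F1 was + + j / f ts +.
The two rarest classes, + + + and f ts j, are the double crossovers. Comparing them with the parentals, only the j allele has switched, so j is the middle locus and the order is f – j – ts.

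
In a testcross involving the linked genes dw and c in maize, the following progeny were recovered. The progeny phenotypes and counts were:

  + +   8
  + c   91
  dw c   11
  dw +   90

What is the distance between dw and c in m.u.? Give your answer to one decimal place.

The two most frequent classes, + c (91) and dw + (90), are the parental types, so the F1 was + c / dw +.
The recombinant classes are + + and dw c: 8 + 11 = 19.
Recombination frequency = 19/200 = 0.0950 ≈ 9.5%, i.e. 9.5 m.u.

9.5 m.u.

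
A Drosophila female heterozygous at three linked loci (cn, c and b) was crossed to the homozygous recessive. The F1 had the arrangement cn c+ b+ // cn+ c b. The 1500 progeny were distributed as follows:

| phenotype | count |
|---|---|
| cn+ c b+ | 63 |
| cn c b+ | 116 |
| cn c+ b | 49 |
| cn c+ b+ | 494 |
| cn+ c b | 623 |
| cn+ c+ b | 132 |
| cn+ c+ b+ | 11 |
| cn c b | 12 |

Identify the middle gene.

The two rarest classes, cn+ c+ b+ and cn c b, are the double crossovers. Comparing them with the parentals, only the cn allele has switched, so cn is the middle locus and the order is b – cn – c.

cn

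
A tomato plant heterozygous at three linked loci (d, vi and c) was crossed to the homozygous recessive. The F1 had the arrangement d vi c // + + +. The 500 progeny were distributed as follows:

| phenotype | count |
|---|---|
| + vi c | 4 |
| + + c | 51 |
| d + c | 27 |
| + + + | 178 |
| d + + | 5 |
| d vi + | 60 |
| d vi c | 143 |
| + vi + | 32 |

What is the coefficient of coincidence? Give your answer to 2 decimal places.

0.55

The two rarest classes, + vi c and d + +, are the double crossovers. Comparing them with the parentals, only the d allele has switched, so d is the middle locus and the order is c – d – vi.
c–d: (111 + 9)/500 = 0.2400; d–vi: (59 + 9)/500 = 0.1360.
Expected DCO frequency = 0.2400 × 0.1360 ≈ 0.03264; observed = 9/500 ≈ 0.01800.
Coefficient of coincidence = 0.01800/0.03264 ≈ 0.55.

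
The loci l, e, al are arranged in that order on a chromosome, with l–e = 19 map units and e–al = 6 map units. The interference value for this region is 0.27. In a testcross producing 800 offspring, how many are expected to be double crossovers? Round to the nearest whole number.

Map distances give recombination frequencies of 0.190 and 0.060 for the two intervals.
With interference 0.27 (so coincidence = 0.73), expected double-crossover frequency = 0.190 × 0.060 × 0.73 = 0.00832.
Expected number = 0.00832 × 800 = 6.66 ≈ 7.

7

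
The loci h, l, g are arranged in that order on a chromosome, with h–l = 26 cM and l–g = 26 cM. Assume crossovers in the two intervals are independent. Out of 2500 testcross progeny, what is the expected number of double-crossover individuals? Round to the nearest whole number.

Map distances give recombination frequencies of 0.260 and 0.260 for the two intervals.
With no interference, expected double-crossover frequency = 0.260 × 0.260 = 0.06760.
Expected number = 0.06760 × 2500 = 169.00 ≈ 169.

169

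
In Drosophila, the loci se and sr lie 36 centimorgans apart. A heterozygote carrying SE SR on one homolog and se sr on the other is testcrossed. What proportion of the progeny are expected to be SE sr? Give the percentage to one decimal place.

A map distance of 36 centimorgans corresponds to a recombination frequency of 0.360.
The F1 is SE SR / se sr, so SE sr is a recombinant gamete class with expected frequency r/2 = 0.360/2 = 0.1800.
That is 0.1800 = 18.0% of the progeny.

18.0%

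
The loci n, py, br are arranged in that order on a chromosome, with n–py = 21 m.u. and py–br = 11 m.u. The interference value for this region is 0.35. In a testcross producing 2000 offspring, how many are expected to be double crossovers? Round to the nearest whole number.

30

Map distances give recombination frequencies of 0.210 and 0.110 for the two intervals.
With interference 0.35 (so coincidence = 0.65), expected double-crossover frequency = 0.210 × 0.110 × 0.65 = 0.01502.
Expected number = 0.01502 × 2000 = 30.03 ≈ 30.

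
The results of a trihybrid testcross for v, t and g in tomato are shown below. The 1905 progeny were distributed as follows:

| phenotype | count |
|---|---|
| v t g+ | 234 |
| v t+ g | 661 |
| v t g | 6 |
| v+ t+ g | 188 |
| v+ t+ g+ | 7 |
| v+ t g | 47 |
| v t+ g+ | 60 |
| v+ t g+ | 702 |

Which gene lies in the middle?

t

The two most frequent reciprocal classes, v t+ g and v+ t g+, are the parental types, so the F1 was v t+ g / v+ t g+.
The two rarest classes, v t g and v+ t+ g+, are the double crossovers. Comparing them with the parentals, only the t allele has switched, so t is the middle locus and the order is g – t – v.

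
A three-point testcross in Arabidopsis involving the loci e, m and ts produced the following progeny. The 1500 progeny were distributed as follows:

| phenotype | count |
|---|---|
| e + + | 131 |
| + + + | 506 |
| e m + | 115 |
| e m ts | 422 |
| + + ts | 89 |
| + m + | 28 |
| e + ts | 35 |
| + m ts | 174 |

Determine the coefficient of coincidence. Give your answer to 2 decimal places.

0.96

The two most frequent reciprocal classes, + + + and e m ts, are the parental types, so the F1 was + + + / e m ts.
The two rarest classes, + m + and e + ts, are the double crossovers. Comparing them with the parentals, only the m allele has switched, so m is the middle locus and the order is ts – m – e.
ts–m: (204 + 63)/1500 = 0.1780; m–e: (305 + 63)/1500 = 0.2453.
Expected DCO frequency = 0.1780 × 0.2453 ≈ 0.04366; observed = 63/1500 ≈ 0.04200.
Coefficient of coincidence = 0.04200/0.04366 ≈ 0.96.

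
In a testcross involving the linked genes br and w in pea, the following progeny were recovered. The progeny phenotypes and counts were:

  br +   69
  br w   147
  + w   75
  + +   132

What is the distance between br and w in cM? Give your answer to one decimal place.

The two most frequent classes, + + (132) and br w (147), are the parental types, so the F1 was + + / br w.
The recombinant classes are + w and br +: 75 + 69 = 144.
Recombination frequency = 144/423 = 0.3404 ≈ 34.0%, i.e. 34.0 cM.

34.0 cM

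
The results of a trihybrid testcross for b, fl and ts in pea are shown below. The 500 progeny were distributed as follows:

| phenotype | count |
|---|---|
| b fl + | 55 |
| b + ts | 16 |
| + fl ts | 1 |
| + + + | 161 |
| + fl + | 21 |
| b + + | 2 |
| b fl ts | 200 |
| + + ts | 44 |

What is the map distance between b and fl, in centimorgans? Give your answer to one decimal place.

The two most frequent reciprocal classes, + + + and b fl ts, are the parental types, so the F1 was + + + / b fl ts.
The two rarest classes, b + + and + fl ts, are the double crossovers. Comparing them with the parentals, only the b allele has switched, so b is the middle locus and the order is fl – b – ts.
Crossovers in the fl–b interval produce the single-crossover classes + fl + and b + ts (21 + 16 = 37) plus the double crossovers (3).
RF(fl–b) = (37 + 3) / 500 = 40/500 = 0.0800 → 8.0 centimorgans.

8.0 centimorgans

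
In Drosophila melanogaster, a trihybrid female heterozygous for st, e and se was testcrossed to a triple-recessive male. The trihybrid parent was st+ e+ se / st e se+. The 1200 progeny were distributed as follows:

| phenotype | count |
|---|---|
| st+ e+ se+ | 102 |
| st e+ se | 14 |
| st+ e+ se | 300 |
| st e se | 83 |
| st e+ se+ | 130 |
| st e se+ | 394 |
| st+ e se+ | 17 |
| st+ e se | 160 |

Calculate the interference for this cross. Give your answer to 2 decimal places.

0.46

The two rarest classes, st e+ se and st+ e se+, are the double crossovers. Comparing them with the parentals, only the st allele has switched, so st is the middle locus and the order is se – st – e.
se–st: (185 + 31)/1200 = 0.1800; st–e: (290 + 31)/1200 = 0.2675.
Expected DCO frequency = 0.1800 × 0.2675 ≈ 0.04815; observed = 31/1200 ≈ 0.02583.
Coefficient of coincidence = 0.02583/0.04815 ≈ 0.54; interference = 1 − 0.54 = 0.46.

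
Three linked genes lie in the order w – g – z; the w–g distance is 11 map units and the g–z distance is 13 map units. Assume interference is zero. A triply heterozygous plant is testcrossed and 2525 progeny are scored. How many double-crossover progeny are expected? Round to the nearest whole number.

Map distances give recombination frequencies of 0.110 and 0.130 for the two intervals.
With no interference, expected double-crossover frequency = 0.110 × 0.130 = 0.01430.
Expected number = 0.01430 × 2525 = 36.11 ≈ 36.

36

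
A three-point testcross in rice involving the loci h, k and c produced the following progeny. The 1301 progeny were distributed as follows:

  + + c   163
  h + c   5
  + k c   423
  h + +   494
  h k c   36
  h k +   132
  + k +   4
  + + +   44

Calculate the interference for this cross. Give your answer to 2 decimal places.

0.57

The two most frequent reciprocal classes, h + + and + k c, are the parental types, so the F1 was h + + / + k c.
The two rarest classes, h + c and + k +, are the double crossovers. Comparing them with the parentals, only the c allele has switched, so c is the middle locus and the order is h – c – k.
h–c: (80 + 9)/1301 = 0.0684; c–k: (295 + 9)/1301 = 0.2337.
Expected DCO frequency = 0.0684 × 0.2337 ≈ 0.01599; observed = 9/1301 ≈ 0.00692.
Coefficient of coincidence = 0.00692/0.01599 ≈ 0.43; interference = 1 − 0.43 = 0.57.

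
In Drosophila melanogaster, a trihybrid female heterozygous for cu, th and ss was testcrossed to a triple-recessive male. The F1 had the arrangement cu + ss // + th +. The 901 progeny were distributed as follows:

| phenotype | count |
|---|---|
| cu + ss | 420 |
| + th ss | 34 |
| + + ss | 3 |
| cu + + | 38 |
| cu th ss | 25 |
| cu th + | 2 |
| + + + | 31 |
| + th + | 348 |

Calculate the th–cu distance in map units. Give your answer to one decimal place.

6.8 map units

The two rarest classes, + + ss and cu th +, are the double crossovers. Comparing them with the parentals, only the cu allele has switched, so cu is the middle locus and the order is th – cu – ss.
Crossovers in the th–cu interval produce the single-crossover classes cu th ss and + + + (25 + 31 = 56) plus the double crossovers (5).
RF(th–cu) = (56 + 5) / 901 = 61/901 = 0.0677 → 6.8 map units.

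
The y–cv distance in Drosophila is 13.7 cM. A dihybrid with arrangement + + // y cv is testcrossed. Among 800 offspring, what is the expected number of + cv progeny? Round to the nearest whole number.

A map distance of 13.7 cM corresponds to a recombination frequency of 0.137.
The F1 is + + / y cv, so + cv is a recombinant gamete class with expected frequency r/2 = 0.137/2 = 0.0685.
Expected number = 0.0685 × 800 = 54.80 ≈ 55.

55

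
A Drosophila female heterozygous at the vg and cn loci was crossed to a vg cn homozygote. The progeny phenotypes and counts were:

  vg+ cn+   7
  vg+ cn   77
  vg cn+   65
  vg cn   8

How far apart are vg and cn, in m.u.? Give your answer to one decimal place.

The two most frequent classes, vg+ cn (77) and vg cn+ (65), are the parental types, so the F1 was vg+ cn / vg cn+.
The recombinant classes are vg+ cn+ and vg cn: 7 + 8 = 15.
Recombination frequency = 15/157 = 0.0955 ≈ 9.6%, i.e. 9.6 m.u.

9.6 m.u.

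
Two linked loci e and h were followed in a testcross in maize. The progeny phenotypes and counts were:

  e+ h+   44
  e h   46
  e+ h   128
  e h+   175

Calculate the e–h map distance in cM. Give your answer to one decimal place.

22.9 cM

The two most frequent classes, e+ h (128) and e h+ (175), are the parental types, so the F1 was e+ h / e h+.
The recombinant classes are e+ h+ and e h: 44 + 46 = 90.
Recombination frequency = 90/393 = 0.2290 ≈ 22.9%, i.e. 22.9 cM.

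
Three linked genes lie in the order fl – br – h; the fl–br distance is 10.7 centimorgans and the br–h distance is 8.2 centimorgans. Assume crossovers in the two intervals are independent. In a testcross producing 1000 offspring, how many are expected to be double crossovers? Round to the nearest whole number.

9

Map distances give recombination frequencies of 0.107 and 0.082 for the two intervals.
With no interference, expected double-crossover frequency = 0.107 × 0.082 = 0.00877.
Expected number = 0.00877 × 1000 = 8.77 ≈ 9.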